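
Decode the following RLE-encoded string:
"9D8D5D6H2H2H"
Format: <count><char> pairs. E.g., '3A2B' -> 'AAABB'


Expanding each <count><char> pair:
  9D -> 'DDDDDDDDD'
  8D -> 'DDDDDDDD'
  5D -> 'DDDDD'
  6H -> 'HHHHHH'
  2H -> 'HH'
  2H -> 'HH'

Decoded = DDDDDDDDDDDDDDDDDDDDDDHHHHHHHHHH


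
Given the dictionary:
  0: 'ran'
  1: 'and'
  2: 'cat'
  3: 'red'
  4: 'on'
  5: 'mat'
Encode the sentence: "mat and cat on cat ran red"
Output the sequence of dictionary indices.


Look up each word in the dictionary:
  'mat' -> 5
  'and' -> 1
  'cat' -> 2
  'on' -> 4
  'cat' -> 2
  'ran' -> 0
  'red' -> 3

Encoded: [5, 1, 2, 4, 2, 0, 3]


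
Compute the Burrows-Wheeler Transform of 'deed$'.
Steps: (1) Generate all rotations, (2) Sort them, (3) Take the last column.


Rotations (sorted):
  0: $deed -> last char: d
  1: d$dee -> last char: e
  2: deed$ -> last char: $
  3: ed$de -> last char: e
  4: eed$d -> last char: d


BWT = de$ed


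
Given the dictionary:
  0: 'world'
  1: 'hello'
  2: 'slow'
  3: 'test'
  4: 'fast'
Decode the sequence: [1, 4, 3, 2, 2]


Look up each index in the dictionary:
  1 -> 'hello'
  4 -> 'fast'
  3 -> 'test'
  2 -> 'slow'
  2 -> 'slow'

Decoded: "hello fast test slow slow"


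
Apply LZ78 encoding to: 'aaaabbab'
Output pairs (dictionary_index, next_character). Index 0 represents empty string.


LZ78 encoding steps:
Dictionary: {0: ''}
Step 1: w='' (idx 0), next='a' -> output (0, 'a'), add 'a' as idx 1
Step 2: w='a' (idx 1), next='a' -> output (1, 'a'), add 'aa' as idx 2
Step 3: w='a' (idx 1), next='b' -> output (1, 'b'), add 'ab' as idx 3
Step 4: w='' (idx 0), next='b' -> output (0, 'b'), add 'b' as idx 4
Step 5: w='ab' (idx 3), end of input -> output (3, '')


Encoded: [(0, 'a'), (1, 'a'), (1, 'b'), (0, 'b'), (3, '')]


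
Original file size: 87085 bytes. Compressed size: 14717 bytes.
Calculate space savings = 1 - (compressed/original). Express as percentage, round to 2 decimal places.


ratio = compressed/original = 14717/87085 = 0.168996
savings = 1 - ratio = 1 - 0.168996 = 0.831004
as a percentage: 0.831004 * 100 = 83.1%

Space savings = 1 - 14717/87085 = 83.1%


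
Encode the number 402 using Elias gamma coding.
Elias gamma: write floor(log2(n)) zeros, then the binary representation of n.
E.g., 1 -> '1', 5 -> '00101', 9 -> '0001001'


num_bits = floor(log2(402)) + 1 = 9
leading_zeros = num_bits - 1 = 8
binary(402) = 110010010

Elias gamma(402) = '00000000' + '110010010' = 00000000110010010 (17 bits)


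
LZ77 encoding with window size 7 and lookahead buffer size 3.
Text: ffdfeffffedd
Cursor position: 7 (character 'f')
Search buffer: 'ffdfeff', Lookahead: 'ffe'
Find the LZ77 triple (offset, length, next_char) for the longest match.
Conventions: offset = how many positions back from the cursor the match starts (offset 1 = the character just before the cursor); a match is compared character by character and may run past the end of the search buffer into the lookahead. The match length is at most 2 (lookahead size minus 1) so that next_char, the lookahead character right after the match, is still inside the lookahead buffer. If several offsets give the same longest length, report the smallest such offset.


Try each offset into the search buffer:
  offset=1 (pos 6, char 'f'): match length 2
  offset=2 (pos 5, char 'f'): match length 2
  offset=3 (pos 4, char 'e'): match length 0
  offset=4 (pos 3, char 'f'): match length 1
  offset=5 (pos 2, char 'd'): match length 0
  offset=6 (pos 1, char 'f'): match length 1
  offset=7 (pos 0, char 'f'): match length 2
Longest match has length 2, found at offsets 1, 2, 7; take the smallest, offset 1.
next_char = character at position 7 + 2 = 9 -> 'e'

Best match: offset=1, length=2 (matching 'ff' starting at position 6)
LZ77 triple: (1, 2, 'e')


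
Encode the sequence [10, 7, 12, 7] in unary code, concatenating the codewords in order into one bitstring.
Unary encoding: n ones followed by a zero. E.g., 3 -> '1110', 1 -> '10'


Encode each number as n ones followed by a terminating 0:
  10 -> 11111111110 (11 bits)
  7 -> 11111110 (8 bits)
  12 -> 1111111111110 (13 bits)
  7 -> 11111110 (8 bits)
Total length = 11 + 8 + 13 + 8 = 40 bits.

Unary([10, 7, 12, 7]) = 1111111111011111110111111111111011111110 (40 bits)


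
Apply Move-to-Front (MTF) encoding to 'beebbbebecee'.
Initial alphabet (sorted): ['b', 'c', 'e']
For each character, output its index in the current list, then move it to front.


MTF encoding:
'b': index 0 in ['b', 'c', 'e'] -> ['b', 'c', 'e']
'e': index 2 in ['b', 'c', 'e'] -> ['e', 'b', 'c']
'e': index 0 in ['e', 'b', 'c'] -> ['e', 'b', 'c']
'b': index 1 in ['e', 'b', 'c'] -> ['b', 'e', 'c']
'b': index 0 in ['b', 'e', 'c'] -> ['b', 'e', 'c']
'b': index 0 in ['b', 'e', 'c'] -> ['b', 'e', 'c']
'e': index 1 in ['b', 'e', 'c'] -> ['e', 'b', 'c']
'b': index 1 in ['e', 'b', 'c'] -> ['b', 'e', 'c']
'e': index 1 in ['b', 'e', 'c'] -> ['e', 'b', 'c']
'c': index 2 in ['e', 'b', 'c'] -> ['c', 'e', 'b']
'e': index 1 in ['c', 'e', 'b'] -> ['e', 'c', 'b']
'e': index 0 in ['e', 'c', 'b'] -> ['e', 'c', 'b']


Output: [0, 2, 0, 1, 0, 0, 1, 1, 1, 2, 1, 0]


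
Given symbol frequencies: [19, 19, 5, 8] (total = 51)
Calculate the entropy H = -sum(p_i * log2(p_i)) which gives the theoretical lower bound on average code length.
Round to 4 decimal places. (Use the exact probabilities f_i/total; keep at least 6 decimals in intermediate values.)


Per-symbol terms -p_i * log2(p_i) with p_i = f_i/51:
  p = 19/51 = 0.372549: log2(p) = -1.424498, -p*log2(p) = 0.530695
  p = 19/51 = 0.372549: log2(p) = -1.424498, -p*log2(p) = 0.530695
  p = 5/51 = 0.098039: log2(p) = -3.350497, -p*log2(p) = 0.328480
  p = 8/51 = 0.156863: log2(p) = -2.672425, -p*log2(p) = 0.419204
H = 0.530695 + 0.530695 + 0.328480 + 0.419204 = 1.809074

H = 1.8091 bits/symbol


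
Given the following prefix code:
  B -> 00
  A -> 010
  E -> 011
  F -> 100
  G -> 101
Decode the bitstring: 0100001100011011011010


Decoding step by step:
Bits 010 -> A
Bits 00 -> B
Bits 011 -> E
Bits 00 -> B
Bits 011 -> E
Bits 011 -> E
Bits 011 -> E
Bits 010 -> A


Decoded message: ABEBEEEA


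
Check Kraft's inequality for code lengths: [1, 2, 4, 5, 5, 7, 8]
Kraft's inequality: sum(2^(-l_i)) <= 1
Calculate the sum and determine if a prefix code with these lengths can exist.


Sum = 2^(-1) + 2^(-2) + 2^(-4) + 2^(-5) + 2^(-5) + 2^(-7) + 2^(-8)
    = 0.5 + 0.25 + 0.0625 + 0.03125 + 0.03125 + 0.0078125 + 0.00390625
    = 227/256 = 0.88671875
Since 0.88671875 <= 1, Kraft's inequality IS satisfied.
A prefix code with these lengths CAN exist.

Kraft sum = 0.88671875. Satisfied.


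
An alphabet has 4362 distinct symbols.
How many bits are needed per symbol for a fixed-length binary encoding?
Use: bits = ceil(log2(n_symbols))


log2(4362) = 12.0908
Bracket: 2^12 = 4096 < 4362 <= 2^13 = 8192
So ceil(log2(4362)) = 13

bits = ceil(log2(4362)) = ceil(12.0908) = 13 bits


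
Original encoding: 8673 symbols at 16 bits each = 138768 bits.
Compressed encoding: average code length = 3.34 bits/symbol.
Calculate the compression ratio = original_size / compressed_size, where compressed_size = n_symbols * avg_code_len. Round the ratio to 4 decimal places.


original_size = n_symbols * orig_bits = 8673 * 16 = 138768 bits
compressed_size = n_symbols * avg_code_len = 8673 * 3.34 = 28967.82 bits
ratio = original_size / compressed_size = 138768 / 28967.82 = 4.7904

Compression ratio = 4.7904


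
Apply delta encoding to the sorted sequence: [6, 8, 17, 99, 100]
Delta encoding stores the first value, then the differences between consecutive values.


First value: 6
Deltas:
  8 - 6 = 2
  17 - 8 = 9
  99 - 17 = 82
  100 - 99 = 1


Delta encoded: [6, 2, 9, 82, 1]


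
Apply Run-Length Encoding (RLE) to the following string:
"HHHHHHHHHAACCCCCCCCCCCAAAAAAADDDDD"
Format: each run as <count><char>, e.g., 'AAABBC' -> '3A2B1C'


Scanning runs left to right:
  i=0: run of 'H' x 9 -> '9H'
  i=9: run of 'A' x 2 -> '2A'
  i=11: run of 'C' x 11 -> '11C'
  i=22: run of 'A' x 7 -> '7A'
  i=29: run of 'D' x 5 -> '5D'

RLE = 9H2A11C7A5D


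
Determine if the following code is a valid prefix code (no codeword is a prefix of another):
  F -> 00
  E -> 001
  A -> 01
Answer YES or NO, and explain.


Checking each pair (does one codeword prefix another?):
  F='00' vs E='001': prefix -- VIOLATION

NO -- this is NOT a valid prefix code. F (00) is a prefix of E (001).


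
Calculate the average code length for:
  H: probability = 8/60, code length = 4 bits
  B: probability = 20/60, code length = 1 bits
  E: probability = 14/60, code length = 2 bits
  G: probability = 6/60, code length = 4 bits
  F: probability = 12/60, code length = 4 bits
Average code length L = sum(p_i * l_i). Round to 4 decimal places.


Weighted contributions p_i * l_i:
  H: (8/60) * 4 = 32/60
  B: (20/60) * 1 = 20/60
  E: (14/60) * 2 = 28/60
  G: (6/60) * 4 = 24/60
  F: (12/60) * 4 = 48/60
Sum = (32 + 20 + 28 + 24 + 48)/60 = 152/60

L = 152/60 = 2.5333 bits/symbol


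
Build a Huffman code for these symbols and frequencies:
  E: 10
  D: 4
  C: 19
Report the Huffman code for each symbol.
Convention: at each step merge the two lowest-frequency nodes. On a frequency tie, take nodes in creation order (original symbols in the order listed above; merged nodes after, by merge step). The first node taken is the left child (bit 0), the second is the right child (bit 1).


Huffman tree construction:
Step 1: Merge D(4) + E(10) = 14
Step 2: Merge (D+E)(14) + C(19) = 33
Read each symbol's code off the tree from the root (left child = 0, right child = 1).

Codes:
  E: 01 (length 2)
  D: 00 (length 2)
  C: 1 (length 1)
Average code length: 47/33 = 1.4242 bits/symbol


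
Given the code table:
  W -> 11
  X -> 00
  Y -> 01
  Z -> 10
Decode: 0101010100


Decoding:
01 -> Y
01 -> Y
01 -> Y
01 -> Y
00 -> X


Result: YYYYX


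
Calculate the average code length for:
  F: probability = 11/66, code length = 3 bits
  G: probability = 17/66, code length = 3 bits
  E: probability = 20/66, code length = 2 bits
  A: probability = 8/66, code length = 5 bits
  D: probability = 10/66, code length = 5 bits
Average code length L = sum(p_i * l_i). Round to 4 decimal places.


Weighted contributions p_i * l_i:
  F: (11/66) * 3 = 33/66
  G: (17/66) * 3 = 51/66
  E: (20/66) * 2 = 40/66
  A: (8/66) * 5 = 40/66
  D: (10/66) * 5 = 50/66
Sum = (33 + 51 + 40 + 40 + 50)/66 = 214/66

L = 214/66 = 3.2424 bits/symbol


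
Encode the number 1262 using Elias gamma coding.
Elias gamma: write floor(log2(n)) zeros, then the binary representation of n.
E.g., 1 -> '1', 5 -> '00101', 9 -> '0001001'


num_bits = floor(log2(1262)) + 1 = 11
leading_zeros = num_bits - 1 = 10
binary(1262) = 10011101110

Elias gamma(1262) = '0000000000' + '10011101110' = 000000000010011101110 (21 bits)


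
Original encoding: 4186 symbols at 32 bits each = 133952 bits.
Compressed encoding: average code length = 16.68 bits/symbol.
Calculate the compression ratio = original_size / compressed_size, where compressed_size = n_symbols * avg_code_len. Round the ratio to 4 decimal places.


original_size = n_symbols * orig_bits = 4186 * 32 = 133952 bits
compressed_size = n_symbols * avg_code_len = 4186 * 16.68 = 69822.48 bits
ratio = original_size / compressed_size = 133952 / 69822.48 = 1.9185

Compression ratio = 1.9185


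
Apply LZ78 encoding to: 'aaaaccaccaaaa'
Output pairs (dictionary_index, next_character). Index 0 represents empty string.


LZ78 encoding steps:
Dictionary: {0: ''}
Step 1: w='' (idx 0), next='a' -> output (0, 'a'), add 'a' as idx 1
Step 2: w='a' (idx 1), next='a' -> output (1, 'a'), add 'aa' as idx 2
Step 3: w='a' (idx 1), next='c' -> output (1, 'c'), add 'ac' as idx 3
Step 4: w='' (idx 0), next='c' -> output (0, 'c'), add 'c' as idx 4
Step 5: w='ac' (idx 3), next='c' -> output (3, 'c'), add 'acc' as idx 5
Step 6: w='aa' (idx 2), next='a' -> output (2, 'a'), add 'aaa' as idx 6
Step 7: w='a' (idx 1), end of input -> output (1, '')


Encoded: [(0, 'a'), (1, 'a'), (1, 'c'), (0, 'c'), (3, 'c'), (2, 'a'), (1, '')]


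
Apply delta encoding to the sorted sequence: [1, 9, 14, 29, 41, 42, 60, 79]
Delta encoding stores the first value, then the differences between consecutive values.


First value: 1
Deltas:
  9 - 1 = 8
  14 - 9 = 5
  29 - 14 = 15
  41 - 29 = 12
  42 - 41 = 1
  60 - 42 = 18
  79 - 60 = 19


Delta encoded: [1, 8, 5, 15, 12, 1, 18, 19]


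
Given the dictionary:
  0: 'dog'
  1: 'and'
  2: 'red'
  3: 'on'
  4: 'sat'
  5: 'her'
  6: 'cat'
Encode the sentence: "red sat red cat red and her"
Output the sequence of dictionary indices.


Look up each word in the dictionary:
  'red' -> 2
  'sat' -> 4
  'red' -> 2
  'cat' -> 6
  'red' -> 2
  'and' -> 1
  'her' -> 5

Encoded: [2, 4, 2, 6, 2, 1, 5]


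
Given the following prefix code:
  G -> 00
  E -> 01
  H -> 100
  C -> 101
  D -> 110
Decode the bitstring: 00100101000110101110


Decoding step by step:
Bits 00 -> G
Bits 100 -> H
Bits 101 -> C
Bits 00 -> G
Bits 01 -> E
Bits 101 -> C
Bits 01 -> E
Bits 110 -> D


Decoded message: GHCGECED


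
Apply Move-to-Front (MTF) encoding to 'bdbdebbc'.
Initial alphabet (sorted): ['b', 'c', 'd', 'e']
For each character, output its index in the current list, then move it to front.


MTF encoding:
'b': index 0 in ['b', 'c', 'd', 'e'] -> ['b', 'c', 'd', 'e']
'd': index 2 in ['b', 'c', 'd', 'e'] -> ['d', 'b', 'c', 'e']
'b': index 1 in ['d', 'b', 'c', 'e'] -> ['b', 'd', 'c', 'e']
'd': index 1 in ['b', 'd', 'c', 'e'] -> ['d', 'b', 'c', 'e']
'e': index 3 in ['d', 'b', 'c', 'e'] -> ['e', 'd', 'b', 'c']
'b': index 2 in ['e', 'd', 'b', 'c'] -> ['b', 'e', 'd', 'c']
'b': index 0 in ['b', 'e', 'd', 'c'] -> ['b', 'e', 'd', 'c']
'c': index 3 in ['b', 'e', 'd', 'c'] -> ['c', 'b', 'e', 'd']


Output: [0, 2, 1, 1, 3, 2, 0, 3]


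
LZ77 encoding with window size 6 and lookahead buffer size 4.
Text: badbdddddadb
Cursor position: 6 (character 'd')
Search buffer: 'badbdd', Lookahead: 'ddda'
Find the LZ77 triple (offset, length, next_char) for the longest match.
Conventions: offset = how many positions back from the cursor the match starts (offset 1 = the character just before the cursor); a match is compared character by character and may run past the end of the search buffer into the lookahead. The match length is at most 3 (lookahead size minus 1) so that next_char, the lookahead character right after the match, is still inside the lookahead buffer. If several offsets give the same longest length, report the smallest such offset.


Try each offset into the search buffer:
  offset=1 (pos 5, char 'd'): match length 3
  offset=2 (pos 4, char 'd'): match length 3
  offset=3 (pos 3, char 'b'): match length 0
  offset=4 (pos 2, char 'd'): match length 1
  offset=5 (pos 1, char 'a'): match length 0
  offset=6 (pos 0, char 'b'): match length 0
Longest match has length 3, found at offsets 1, 2; take the smallest, offset 1.
next_char = character at position 6 + 3 = 9 -> 'a'

Best match: offset=1, length=3 (matching 'ddd' starting at position 5)
LZ77 triple: (1, 3, 'a')


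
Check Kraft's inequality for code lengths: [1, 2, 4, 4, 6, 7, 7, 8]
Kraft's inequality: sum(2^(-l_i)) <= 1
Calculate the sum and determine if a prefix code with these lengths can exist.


Sum = 2^(-1) + 2^(-2) + 2^(-4) + 2^(-4) + 2^(-6) + 2^(-7) + 2^(-7) + 2^(-8)
    = 0.5 + 0.25 + 0.0625 + 0.0625 + 0.015625 + 0.0078125 + 0.0078125 + 0.00390625
    = 233/256 = 0.91015625
Since 0.91015625 <= 1, Kraft's inequality IS satisfied.
A prefix code with these lengths CAN exist.

Kraft sum = 0.91015625. Satisfied.


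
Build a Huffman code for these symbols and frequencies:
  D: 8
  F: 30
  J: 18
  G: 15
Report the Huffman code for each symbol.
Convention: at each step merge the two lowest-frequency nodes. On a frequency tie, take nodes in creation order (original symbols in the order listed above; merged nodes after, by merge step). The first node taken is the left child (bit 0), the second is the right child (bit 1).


Huffman tree construction:
Step 1: Merge D(8) + G(15) = 23
Step 2: Merge J(18) + (D+G)(23) = 41
Step 3: Merge F(30) + (J+(D+G))(41) = 71
Read each symbol's code off the tree from the root (left child = 0, right child = 1).

Codes:
  D: 110 (length 3)
  F: 0 (length 1)
  J: 10 (length 2)
  G: 111 (length 3)
Average code length: 135/71 = 1.9014 bits/symbol


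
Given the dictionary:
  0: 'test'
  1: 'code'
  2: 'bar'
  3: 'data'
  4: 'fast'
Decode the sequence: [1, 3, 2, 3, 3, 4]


Look up each index in the dictionary:
  1 -> 'code'
  3 -> 'data'
  2 -> 'bar'
  3 -> 'data'
  3 -> 'data'
  4 -> 'fast'

Decoded: "code data bar data data fast"


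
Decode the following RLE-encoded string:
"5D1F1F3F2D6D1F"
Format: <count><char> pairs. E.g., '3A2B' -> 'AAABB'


Expanding each <count><char> pair:
  5D -> 'DDDDD'
  1F -> 'F'
  1F -> 'F'
  3F -> 'FFF'
  2D -> 'DD'
  6D -> 'DDDDDD'
  1F -> 'F'

Decoded = DDDDDFFFFFDDDDDDDDF


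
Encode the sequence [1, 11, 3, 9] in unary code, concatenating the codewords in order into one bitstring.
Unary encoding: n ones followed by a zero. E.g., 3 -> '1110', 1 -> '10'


Encode each number as n ones followed by a terminating 0:
  1 -> 10 (2 bits)
  11 -> 111111111110 (12 bits)
  3 -> 1110 (4 bits)
  9 -> 1111111110 (10 bits)
Total length = 2 + 12 + 4 + 10 = 28 bits.

Unary([1, 11, 3, 9]) = 1011111111111011101111111110 (28 bits)


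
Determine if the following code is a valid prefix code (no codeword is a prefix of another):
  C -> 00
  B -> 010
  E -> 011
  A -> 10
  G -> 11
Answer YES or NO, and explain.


Checking each pair (does one codeword prefix another?):
  C='00' vs B='010': no prefix
  C='00' vs E='011': no prefix
  C='00' vs A='10': no prefix
  C='00' vs G='11': no prefix
  B='010' vs C='00': no prefix
  B='010' vs E='011': no prefix
  B='010' vs A='10': no prefix
  B='010' vs G='11': no prefix
  E='011' vs C='00': no prefix
  E='011' vs B='010': no prefix
  E='011' vs A='10': no prefix
  E='011' vs G='11': no prefix
  A='10' vs C='00': no prefix
  A='10' vs B='010': no prefix
  A='10' vs E='011': no prefix
  A='10' vs G='11': no prefix
  G='11' vs C='00': no prefix
  G='11' vs B='010': no prefix
  G='11' vs E='011': no prefix
  G='11' vs A='10': no prefix
No violation found over all pairs.

YES -- this is a valid prefix code. No codeword is a prefix of any other codeword.


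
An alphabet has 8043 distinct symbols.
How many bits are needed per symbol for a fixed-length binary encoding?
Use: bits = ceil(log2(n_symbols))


log2(8043) = 12.9735
Bracket: 2^12 = 4096 < 8043 <= 2^13 = 8192
So ceil(log2(8043)) = 13

bits = ceil(log2(8043)) = ceil(12.9735) = 13 bits


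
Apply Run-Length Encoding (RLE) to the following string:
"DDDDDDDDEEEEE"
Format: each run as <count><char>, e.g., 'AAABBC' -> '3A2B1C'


Scanning runs left to right:
  i=0: run of 'D' x 8 -> '8D'
  i=8: run of 'E' x 5 -> '5E'

RLE = 8D5E


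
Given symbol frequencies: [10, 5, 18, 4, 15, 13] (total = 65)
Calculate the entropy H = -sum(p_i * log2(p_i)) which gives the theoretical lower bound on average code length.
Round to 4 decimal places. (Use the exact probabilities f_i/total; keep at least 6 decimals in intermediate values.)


Per-symbol terms -p_i * log2(p_i) with p_i = f_i/65:
  p = 10/65 = 0.153846: log2(p) = -2.700440, -p*log2(p) = 0.415452
  p = 5/65 = 0.076923: log2(p) = -3.700440, -p*log2(p) = 0.284649
  p = 18/65 = 0.276923: log2(p) = -1.852443, -p*log2(p) = 0.512984
  p = 4/65 = 0.061538: log2(p) = -4.022368, -p*log2(p) = 0.247530
  p = 15/65 = 0.230769: log2(p) = -2.115477, -p*log2(p) = 0.488187
  p = 13/65 = 0.200000: log2(p) = -2.321928, -p*log2(p) = 0.464386
H = 0.415452 + 0.284649 + 0.512984 + 0.247530 + 0.488187 + 0.464386 = 2.413188

H = 2.4132 bits/symbol


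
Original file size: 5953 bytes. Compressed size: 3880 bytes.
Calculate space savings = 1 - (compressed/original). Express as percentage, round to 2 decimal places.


ratio = compressed/original = 3880/5953 = 0.651772
savings = 1 - ratio = 1 - 0.651772 = 0.348228
as a percentage: 0.348228 * 100 = 34.82%

Space savings = 1 - 3880/5953 = 34.82%


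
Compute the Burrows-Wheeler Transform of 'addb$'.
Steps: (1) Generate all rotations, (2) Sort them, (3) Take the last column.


Rotations (sorted):
  0: $addb -> last char: b
  1: addb$ -> last char: $
  2: b$add -> last char: d
  3: db$ad -> last char: d
  4: ddb$a -> last char: a


BWT = b$dda


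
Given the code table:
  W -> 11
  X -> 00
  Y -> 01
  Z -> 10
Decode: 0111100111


Decoding:
01 -> Y
11 -> W
10 -> Z
01 -> Y
11 -> W


Result: YWZYW


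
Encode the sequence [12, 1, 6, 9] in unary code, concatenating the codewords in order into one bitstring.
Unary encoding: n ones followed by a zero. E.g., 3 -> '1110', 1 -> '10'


Encode each number as n ones followed by a terminating 0:
  12 -> 1111111111110 (13 bits)
  1 -> 10 (2 bits)
  6 -> 1111110 (7 bits)
  9 -> 1111111110 (10 bits)
Total length = 13 + 2 + 7 + 10 = 32 bits.

Unary([12, 1, 6, 9]) = 11111111111101011111101111111110 (32 bits)


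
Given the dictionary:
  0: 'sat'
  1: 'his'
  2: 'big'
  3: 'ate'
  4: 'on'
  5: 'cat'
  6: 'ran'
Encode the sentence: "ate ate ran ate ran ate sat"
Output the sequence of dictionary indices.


Look up each word in the dictionary:
  'ate' -> 3
  'ate' -> 3
  'ran' -> 6
  'ate' -> 3
  'ran' -> 6
  'ate' -> 3
  'sat' -> 0

Encoded: [3, 3, 6, 3, 6, 3, 0]


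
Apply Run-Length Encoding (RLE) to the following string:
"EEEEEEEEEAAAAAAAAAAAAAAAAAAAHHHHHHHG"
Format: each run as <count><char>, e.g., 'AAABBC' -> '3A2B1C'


Scanning runs left to right:
  i=0: run of 'E' x 9 -> '9E'
  i=9: run of 'A' x 19 -> '19A'
  i=28: run of 'H' x 7 -> '7H'
  i=35: run of 'G' x 1 -> '1G'

RLE = 9E19A7H1G


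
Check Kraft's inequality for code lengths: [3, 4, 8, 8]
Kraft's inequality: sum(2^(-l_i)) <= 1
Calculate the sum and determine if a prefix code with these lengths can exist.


Sum = 2^(-3) + 2^(-4) + 2^(-8) + 2^(-8)
    = 0.125 + 0.0625 + 0.00390625 + 0.00390625
    = 50/256 = 0.1953125
Since 0.1953125 <= 1, Kraft's inequality IS satisfied.
A prefix code with these lengths CAN exist.

Kraft sum = 0.1953125. Satisfied.


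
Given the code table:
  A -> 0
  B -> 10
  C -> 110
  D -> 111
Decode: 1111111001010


Decoding:
111 -> D
111 -> D
10 -> B
0 -> A
10 -> B
10 -> B


Result: DDBABB


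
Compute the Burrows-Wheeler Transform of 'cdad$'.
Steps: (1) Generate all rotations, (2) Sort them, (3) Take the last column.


Rotations (sorted):
  0: $cdad -> last char: d
  1: ad$cd -> last char: d
  2: cdad$ -> last char: $
  3: d$cda -> last char: a
  4: dad$c -> last char: c


BWT = dd$ac


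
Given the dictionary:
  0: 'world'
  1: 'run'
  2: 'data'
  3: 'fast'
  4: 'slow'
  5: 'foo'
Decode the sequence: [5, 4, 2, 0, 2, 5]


Look up each index in the dictionary:
  5 -> 'foo'
  4 -> 'slow'
  2 -> 'data'
  0 -> 'world'
  2 -> 'data'
  5 -> 'foo'

Decoded: "foo slow data world data foo"


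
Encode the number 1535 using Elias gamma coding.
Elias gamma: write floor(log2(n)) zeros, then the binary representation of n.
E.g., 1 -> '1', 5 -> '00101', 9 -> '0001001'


num_bits = floor(log2(1535)) + 1 = 11
leading_zeros = num_bits - 1 = 10
binary(1535) = 10111111111

Elias gamma(1535) = '0000000000' + '10111111111' = 000000000010111111111 (21 bits)


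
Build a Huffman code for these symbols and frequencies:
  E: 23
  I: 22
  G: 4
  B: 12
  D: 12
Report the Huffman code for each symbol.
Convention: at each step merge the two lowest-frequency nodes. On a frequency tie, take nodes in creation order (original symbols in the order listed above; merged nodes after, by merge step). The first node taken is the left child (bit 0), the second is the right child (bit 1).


Huffman tree construction:
Step 1: Merge G(4) + B(12) = 16
Step 2: Merge D(12) + (G+B)(16) = 28
Step 3: Merge I(22) + E(23) = 45
Step 4: Merge (D+(G+B))(28) + (I+E)(45) = 73
Read each symbol's code off the tree from the root (left child = 0, right child = 1).

Codes:
  E: 11 (length 2)
  I: 10 (length 2)
  G: 010 (length 3)
  B: 011 (length 3)
  D: 00 (length 2)
Average code length: 162/73 = 2.2192 bits/symbol


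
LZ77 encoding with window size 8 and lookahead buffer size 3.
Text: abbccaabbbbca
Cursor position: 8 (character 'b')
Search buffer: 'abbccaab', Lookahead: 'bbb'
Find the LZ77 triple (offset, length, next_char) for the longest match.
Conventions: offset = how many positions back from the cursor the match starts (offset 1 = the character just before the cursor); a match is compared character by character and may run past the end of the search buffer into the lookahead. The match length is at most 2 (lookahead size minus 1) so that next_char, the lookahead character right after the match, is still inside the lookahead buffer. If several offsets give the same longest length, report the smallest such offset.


Try each offset into the search buffer:
  offset=1 (pos 7, char 'b'): match length 2
  offset=2 (pos 6, char 'a'): match length 0
  offset=3 (pos 5, char 'a'): match length 0
  offset=4 (pos 4, char 'c'): match length 0
  offset=5 (pos 3, char 'c'): match length 0
  offset=6 (pos 2, char 'b'): match length 1
  offset=7 (pos 1, char 'b'): match length 2
  offset=8 (pos 0, char 'a'): match length 0
Longest match has length 2, found at offsets 1, 7; take the smallest, offset 1.
next_char = character at position 8 + 2 = 10 -> 'b'

Best match: offset=1, length=2 (matching 'bb' starting at position 7)
LZ77 triple: (1, 2, 'b')


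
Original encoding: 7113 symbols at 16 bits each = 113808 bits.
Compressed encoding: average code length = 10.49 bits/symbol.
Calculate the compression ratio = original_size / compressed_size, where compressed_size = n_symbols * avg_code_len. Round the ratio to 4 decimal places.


original_size = n_symbols * orig_bits = 7113 * 16 = 113808 bits
compressed_size = n_symbols * avg_code_len = 7113 * 10.49 = 74615.37 bits
ratio = original_size / compressed_size = 113808 / 74615.37 = 1.5253

Compression ratio = 1.5253


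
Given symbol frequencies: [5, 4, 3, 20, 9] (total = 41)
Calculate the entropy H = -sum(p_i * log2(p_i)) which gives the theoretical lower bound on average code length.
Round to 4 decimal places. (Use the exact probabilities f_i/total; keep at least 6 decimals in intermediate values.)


Per-symbol terms -p_i * log2(p_i) with p_i = f_i/41:
  p = 5/41 = 0.121951: log2(p) = -3.035624, -p*log2(p) = 0.370198
  p = 4/41 = 0.097561: log2(p) = -3.357552, -p*log2(p) = 0.327566
  p = 3/41 = 0.073171: log2(p) = -3.772590, -p*log2(p) = 0.276043
  p = 20/41 = 0.487805: log2(p) = -1.035624, -p*log2(p) = 0.505182
  p = 9/41 = 0.219512: log2(p) = -2.187627, -p*log2(p) = 0.480211
H = 0.370198 + 0.327566 + 0.276043 + 0.505182 + 0.480211 = 1.959200

H = 1.9592 bits/symbol


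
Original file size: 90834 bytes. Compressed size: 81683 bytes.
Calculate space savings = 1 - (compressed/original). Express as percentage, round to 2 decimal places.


ratio = compressed/original = 81683/90834 = 0.899256
savings = 1 - ratio = 1 - 0.899256 = 0.100744
as a percentage: 0.100744 * 100 = 10.07%

Space savings = 1 - 81683/90834 = 10.07%


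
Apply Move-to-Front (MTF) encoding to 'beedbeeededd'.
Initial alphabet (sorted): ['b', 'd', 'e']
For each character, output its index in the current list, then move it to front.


MTF encoding:
'b': index 0 in ['b', 'd', 'e'] -> ['b', 'd', 'e']
'e': index 2 in ['b', 'd', 'e'] -> ['e', 'b', 'd']
'e': index 0 in ['e', 'b', 'd'] -> ['e', 'b', 'd']
'd': index 2 in ['e', 'b', 'd'] -> ['d', 'e', 'b']
'b': index 2 in ['d', 'e', 'b'] -> ['b', 'd', 'e']
'e': index 2 in ['b', 'd', 'e'] -> ['e', 'b', 'd']
'e': index 0 in ['e', 'b', 'd'] -> ['e', 'b', 'd']
'e': index 0 in ['e', 'b', 'd'] -> ['e', 'b', 'd']
'd': index 2 in ['e', 'b', 'd'] -> ['d', 'e', 'b']
'e': index 1 in ['d', 'e', 'b'] -> ['e', 'd', 'b']
'd': index 1 in ['e', 'd', 'b'] -> ['d', 'e', 'b']
'd': index 0 in ['d', 'e', 'b'] -> ['d', 'e', 'b']


Output: [0, 2, 0, 2, 2, 2, 0, 0, 2, 1, 1, 0]


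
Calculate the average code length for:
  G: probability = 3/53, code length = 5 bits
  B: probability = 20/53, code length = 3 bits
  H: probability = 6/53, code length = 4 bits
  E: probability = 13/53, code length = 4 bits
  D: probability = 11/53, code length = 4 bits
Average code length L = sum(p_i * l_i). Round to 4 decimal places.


Weighted contributions p_i * l_i:
  G: (3/53) * 5 = 15/53
  B: (20/53) * 3 = 60/53
  H: (6/53) * 4 = 24/53
  E: (13/53) * 4 = 52/53
  D: (11/53) * 4 = 44/53
Sum = (15 + 60 + 24 + 52 + 44)/53 = 195/53

L = 195/53 = 3.6792 bits/symbol


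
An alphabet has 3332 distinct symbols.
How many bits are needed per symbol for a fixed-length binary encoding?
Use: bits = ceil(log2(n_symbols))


log2(3332) = 11.7022
Bracket: 2^11 = 2048 < 3332 <= 2^12 = 4096
So ceil(log2(3332)) = 12

bits = ceil(log2(3332)) = ceil(11.7022) = 12 bits


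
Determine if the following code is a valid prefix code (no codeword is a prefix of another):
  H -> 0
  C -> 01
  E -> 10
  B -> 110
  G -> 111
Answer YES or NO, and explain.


Checking each pair (does one codeword prefix another?):
  H='0' vs C='01': prefix -- VIOLATION

NO -- this is NOT a valid prefix code. H (0) is a prefix of C (01).


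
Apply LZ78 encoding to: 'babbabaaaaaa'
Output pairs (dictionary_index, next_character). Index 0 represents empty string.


LZ78 encoding steps:
Dictionary: {0: ''}
Step 1: w='' (idx 0), next='b' -> output (0, 'b'), add 'b' as idx 1
Step 2: w='' (idx 0), next='a' -> output (0, 'a'), add 'a' as idx 2
Step 3: w='b' (idx 1), next='b' -> output (1, 'b'), add 'bb' as idx 3
Step 4: w='a' (idx 2), next='b' -> output (2, 'b'), add 'ab' as idx 4
Step 5: w='a' (idx 2), next='a' -> output (2, 'a'), add 'aa' as idx 5
Step 6: w='aa' (idx 5), next='a' -> output (5, 'a'), add 'aaa' as idx 6
Step 7: w='a' (idx 2), end of input -> output (2, '')


Encoded: [(0, 'b'), (0, 'a'), (1, 'b'), (2, 'b'), (2, 'a'), (5, 'a'), (2, '')]


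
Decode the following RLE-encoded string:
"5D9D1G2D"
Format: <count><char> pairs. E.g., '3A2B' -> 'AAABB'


Expanding each <count><char> pair:
  5D -> 'DDDDD'
  9D -> 'DDDDDDDDD'
  1G -> 'G'
  2D -> 'DD'

Decoded = DDDDDDDDDDDDDDGDD


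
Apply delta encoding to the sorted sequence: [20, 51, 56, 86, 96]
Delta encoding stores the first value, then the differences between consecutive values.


First value: 20
Deltas:
  51 - 20 = 31
  56 - 51 = 5
  86 - 56 = 30
  96 - 86 = 10


Delta encoded: [20, 31, 5, 30, 10]


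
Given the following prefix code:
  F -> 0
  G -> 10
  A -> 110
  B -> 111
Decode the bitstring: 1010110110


Decoding step by step:
Bits 10 -> G
Bits 10 -> G
Bits 110 -> A
Bits 110 -> A


Decoded message: GGAA


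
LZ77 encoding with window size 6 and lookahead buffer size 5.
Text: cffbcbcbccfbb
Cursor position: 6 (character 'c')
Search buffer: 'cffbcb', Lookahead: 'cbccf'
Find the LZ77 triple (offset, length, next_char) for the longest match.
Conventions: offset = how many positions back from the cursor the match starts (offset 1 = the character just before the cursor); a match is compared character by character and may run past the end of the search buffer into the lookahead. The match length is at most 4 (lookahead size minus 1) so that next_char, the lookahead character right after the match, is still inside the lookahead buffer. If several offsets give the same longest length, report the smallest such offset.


Try each offset into the search buffer:
  offset=1 (pos 5, char 'b'): match length 0
  offset=2 (pos 4, char 'c'): match length 3
  offset=3 (pos 3, char 'b'): match length 0
  offset=4 (pos 2, char 'f'): match length 0
  offset=5 (pos 1, char 'f'): match length 0
  offset=6 (pos 0, char 'c'): match length 1
Longest match has length 3 at offset 2.
next_char = character at position 6 + 3 = 9 -> 'c'

Best match: offset=2, length=3 (matching 'cbc' starting at position 4)
LZ77 triple: (2, 3, 'c')


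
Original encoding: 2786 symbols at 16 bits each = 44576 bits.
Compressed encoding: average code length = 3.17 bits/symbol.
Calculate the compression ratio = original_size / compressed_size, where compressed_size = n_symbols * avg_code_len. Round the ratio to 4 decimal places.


original_size = n_symbols * orig_bits = 2786 * 16 = 44576 bits
compressed_size = n_symbols * avg_code_len = 2786 * 3.17 = 8831.62 bits
ratio = original_size / compressed_size = 44576 / 8831.62 = 5.0473

Compression ratio = 5.0473


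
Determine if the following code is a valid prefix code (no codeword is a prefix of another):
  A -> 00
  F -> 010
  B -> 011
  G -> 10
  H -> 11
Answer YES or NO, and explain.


Checking each pair (does one codeword prefix another?):
  A='00' vs F='010': no prefix
  A='00' vs B='011': no prefix
  A='00' vs G='10': no prefix
  A='00' vs H='11': no prefix
  F='010' vs A='00': no prefix
  F='010' vs B='011': no prefix
  F='010' vs G='10': no prefix
  F='010' vs H='11': no prefix
  B='011' vs A='00': no prefix
  B='011' vs F='010': no prefix
  B='011' vs G='10': no prefix
  B='011' vs H='11': no prefix
  G='10' vs A='00': no prefix
  G='10' vs F='010': no prefix
  G='10' vs B='011': no prefix
  G='10' vs H='11': no prefix
  H='11' vs A='00': no prefix
  H='11' vs F='010': no prefix
  H='11' vs B='011': no prefix
  H='11' vs G='10': no prefix
No violation found over all pairs.

YES -- this is a valid prefix code. No codeword is a prefix of any other codeword.


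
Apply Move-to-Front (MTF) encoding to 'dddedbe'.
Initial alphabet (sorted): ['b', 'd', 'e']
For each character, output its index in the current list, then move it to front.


MTF encoding:
'd': index 1 in ['b', 'd', 'e'] -> ['d', 'b', 'e']
'd': index 0 in ['d', 'b', 'e'] -> ['d', 'b', 'e']
'd': index 0 in ['d', 'b', 'e'] -> ['d', 'b', 'e']
'e': index 2 in ['d', 'b', 'e'] -> ['e', 'd', 'b']
'd': index 1 in ['e', 'd', 'b'] -> ['d', 'e', 'b']
'b': index 2 in ['d', 'e', 'b'] -> ['b', 'd', 'e']
'e': index 2 in ['b', 'd', 'e'] -> ['e', 'b', 'd']


Output: [1, 0, 0, 2, 1, 2, 2]


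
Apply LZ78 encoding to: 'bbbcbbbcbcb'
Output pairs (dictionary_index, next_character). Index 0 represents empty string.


LZ78 encoding steps:
Dictionary: {0: ''}
Step 1: w='' (idx 0), next='b' -> output (0, 'b'), add 'b' as idx 1
Step 2: w='b' (idx 1), next='b' -> output (1, 'b'), add 'bb' as idx 2
Step 3: w='' (idx 0), next='c' -> output (0, 'c'), add 'c' as idx 3
Step 4: w='bb' (idx 2), next='b' -> output (2, 'b'), add 'bbb' as idx 4
Step 5: w='c' (idx 3), next='b' -> output (3, 'b'), add 'cb' as idx 5
Step 6: w='cb' (idx 5), end of input -> output (5, '')


Encoded: [(0, 'b'), (1, 'b'), (0, 'c'), (2, 'b'), (3, 'b'), (5, '')]


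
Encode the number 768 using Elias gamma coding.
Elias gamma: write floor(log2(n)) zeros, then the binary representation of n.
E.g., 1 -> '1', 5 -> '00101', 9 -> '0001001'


num_bits = floor(log2(768)) + 1 = 10
leading_zeros = num_bits - 1 = 9
binary(768) = 1100000000

Elias gamma(768) = '000000000' + '1100000000' = 0000000001100000000 (19 bits)


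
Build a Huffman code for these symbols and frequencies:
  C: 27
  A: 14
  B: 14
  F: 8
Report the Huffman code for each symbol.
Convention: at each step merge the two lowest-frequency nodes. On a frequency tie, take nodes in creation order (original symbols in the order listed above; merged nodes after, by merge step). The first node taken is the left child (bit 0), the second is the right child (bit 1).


Huffman tree construction:
Step 1: Merge F(8) + A(14) = 22
Step 2: Merge B(14) + (F+A)(22) = 36
Step 3: Merge C(27) + (B+(F+A))(36) = 63
Read each symbol's code off the tree from the root (left child = 0, right child = 1).

Codes:
  C: 0 (length 1)
  A: 111 (length 3)
  B: 10 (length 2)
  F: 110 (length 3)
Average code length: 121/63 = 1.9206 bits/symbol


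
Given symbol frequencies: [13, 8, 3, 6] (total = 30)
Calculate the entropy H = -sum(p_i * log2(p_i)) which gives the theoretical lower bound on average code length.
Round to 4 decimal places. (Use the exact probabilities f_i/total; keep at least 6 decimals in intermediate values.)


Per-symbol terms -p_i * log2(p_i) with p_i = f_i/30:
  p = 13/30 = 0.433333: log2(p) = -1.206451, -p*log2(p) = 0.522795
  p = 8/30 = 0.266667: log2(p) = -1.906891, -p*log2(p) = 0.508504
  p = 3/30 = 0.100000: log2(p) = -3.321928, -p*log2(p) = 0.332193
  p = 6/30 = 0.200000: log2(p) = -2.321928, -p*log2(p) = 0.464386
H = 0.522795 + 0.508504 + 0.332193 + 0.464386 = 1.827878

H = 1.8279 bits/symbol


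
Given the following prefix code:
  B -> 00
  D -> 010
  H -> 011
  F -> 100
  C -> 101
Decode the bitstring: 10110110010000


Decoding step by step:
Bits 101 -> C
Bits 101 -> C
Bits 100 -> F
Bits 100 -> F
Bits 00 -> B


Decoded message: CCFFB


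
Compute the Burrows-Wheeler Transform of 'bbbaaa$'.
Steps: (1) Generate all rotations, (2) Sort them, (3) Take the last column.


Rotations (sorted):
  0: $bbbaaa -> last char: a
  1: a$bbbaa -> last char: a
  2: aa$bbba -> last char: a
  3: aaa$bbb -> last char: b
  4: baaa$bb -> last char: b
  5: bbaaa$b -> last char: b
  6: bbbaaa$ -> last char: $


BWT = aaabbb$


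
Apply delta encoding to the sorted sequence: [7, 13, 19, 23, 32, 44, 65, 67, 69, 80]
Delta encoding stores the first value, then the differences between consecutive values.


First value: 7
Deltas:
  13 - 7 = 6
  19 - 13 = 6
  23 - 19 = 4
  32 - 23 = 9
  44 - 32 = 12
  65 - 44 = 21
  67 - 65 = 2
  69 - 67 = 2
  80 - 69 = 11


Delta encoded: [7, 6, 6, 4, 9, 12, 21, 2, 2, 11]


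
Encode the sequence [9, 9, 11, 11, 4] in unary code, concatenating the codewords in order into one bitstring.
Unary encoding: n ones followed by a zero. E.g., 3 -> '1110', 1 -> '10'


Encode each number as n ones followed by a terminating 0:
  9 -> 1111111110 (10 bits)
  9 -> 1111111110 (10 bits)
  11 -> 111111111110 (12 bits)
  11 -> 111111111110 (12 bits)
  4 -> 11110 (5 bits)
Total length = 10 + 10 + 12 + 12 + 5 = 49 bits.

Unary([9, 9, 11, 11, 4]) = 1111111110111111111011111111111011111111111011110 (49 bits)


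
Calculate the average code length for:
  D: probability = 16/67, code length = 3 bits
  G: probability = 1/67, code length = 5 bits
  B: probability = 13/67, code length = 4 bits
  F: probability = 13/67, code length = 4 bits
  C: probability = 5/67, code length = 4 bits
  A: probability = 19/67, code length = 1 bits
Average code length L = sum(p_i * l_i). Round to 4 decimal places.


Weighted contributions p_i * l_i:
  D: (16/67) * 3 = 48/67
  G: (1/67) * 5 = 5/67
  B: (13/67) * 4 = 52/67
  F: (13/67) * 4 = 52/67
  C: (5/67) * 4 = 20/67
  A: (19/67) * 1 = 19/67
Sum = (48 + 5 + 52 + 52 + 20 + 19)/67 = 196/67

L = 196/67 = 2.9254 bits/symbol


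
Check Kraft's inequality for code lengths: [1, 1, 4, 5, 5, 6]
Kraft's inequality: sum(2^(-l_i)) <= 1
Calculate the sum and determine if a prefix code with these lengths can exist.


Sum = 2^(-1) + 2^(-1) + 2^(-4) + 2^(-5) + 2^(-5) + 2^(-6)
    = 0.5 + 0.5 + 0.0625 + 0.03125 + 0.03125 + 0.015625
    = 73/64 = 1.140625
Since 1.140625 > 1, Kraft's inequality is NOT satisfied.
A prefix code with these lengths CANNOT exist.

Kraft sum = 1.140625. Not satisfied.


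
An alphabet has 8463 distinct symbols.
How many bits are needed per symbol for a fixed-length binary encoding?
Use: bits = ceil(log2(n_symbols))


log2(8463) = 13.047
Bracket: 2^13 = 8192 < 8463 <= 2^14 = 16384
So ceil(log2(8463)) = 14

bits = ceil(log2(8463)) = ceil(13.047) = 14 bits


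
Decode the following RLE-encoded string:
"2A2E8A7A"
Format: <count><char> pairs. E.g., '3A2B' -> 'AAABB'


Expanding each <count><char> pair:
  2A -> 'AA'
  2E -> 'EE'
  8A -> 'AAAAAAAA'
  7A -> 'AAAAAAA'

Decoded = AAEEAAAAAAAAAAAAAAA


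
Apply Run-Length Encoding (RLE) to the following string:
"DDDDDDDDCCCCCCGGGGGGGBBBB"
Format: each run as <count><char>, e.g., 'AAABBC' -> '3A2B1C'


Scanning runs left to right:
  i=0: run of 'D' x 8 -> '8D'
  i=8: run of 'C' x 6 -> '6C'
  i=14: run of 'G' x 7 -> '7G'
  i=21: run of 'B' x 4 -> '4B'

RLE = 8D6C7G4B


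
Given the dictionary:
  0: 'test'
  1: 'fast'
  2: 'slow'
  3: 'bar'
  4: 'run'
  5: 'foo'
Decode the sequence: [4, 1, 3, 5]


Look up each index in the dictionary:
  4 -> 'run'
  1 -> 'fast'
  3 -> 'bar'
  5 -> 'foo'

Decoded: "run fast bar foo"
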